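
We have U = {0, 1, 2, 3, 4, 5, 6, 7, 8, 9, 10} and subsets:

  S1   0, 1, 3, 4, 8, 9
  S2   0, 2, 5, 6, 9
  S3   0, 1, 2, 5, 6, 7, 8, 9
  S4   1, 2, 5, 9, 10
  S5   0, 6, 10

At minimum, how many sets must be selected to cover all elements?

3

S1, S3, S4 together cover {0, 1, 2, 3, 4, 5, 6, 7, 8, 9, 10} — every element.
No 2 of the 5 sets cover everything (all 10 pairs fall short), so 3 is minimum.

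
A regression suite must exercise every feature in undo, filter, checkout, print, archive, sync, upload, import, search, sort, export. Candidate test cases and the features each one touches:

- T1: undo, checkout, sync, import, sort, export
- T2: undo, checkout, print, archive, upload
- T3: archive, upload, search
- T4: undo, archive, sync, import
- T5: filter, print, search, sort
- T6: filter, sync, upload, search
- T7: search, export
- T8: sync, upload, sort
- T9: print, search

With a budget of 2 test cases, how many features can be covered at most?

9

Choosing T1, T2 covers {undo, checkout, print, archive, sync, upload, import, sort, export} — 9 features.
No choice of 2 test cases does better; here filter, search are left uncovered.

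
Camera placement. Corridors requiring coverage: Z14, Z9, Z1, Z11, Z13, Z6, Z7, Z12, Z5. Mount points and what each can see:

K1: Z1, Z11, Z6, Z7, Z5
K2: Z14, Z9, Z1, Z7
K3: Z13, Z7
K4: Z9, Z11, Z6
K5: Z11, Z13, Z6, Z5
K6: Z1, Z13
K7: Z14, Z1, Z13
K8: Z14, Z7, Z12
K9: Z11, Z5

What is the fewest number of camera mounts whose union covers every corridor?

K2, K5, K8 together cover {Z14, Z9, Z1, Z11, Z13, Z6, Z7, Z12, Z5} — every corridor.
No 2 of the 9 camera mounts cover everything (all 36 pairs fall short), so 3 is minimum.
Greedy (largest uncovered first) would take K1, K2, K3, K8 — 4 camera mounts — but 3 suffice.

3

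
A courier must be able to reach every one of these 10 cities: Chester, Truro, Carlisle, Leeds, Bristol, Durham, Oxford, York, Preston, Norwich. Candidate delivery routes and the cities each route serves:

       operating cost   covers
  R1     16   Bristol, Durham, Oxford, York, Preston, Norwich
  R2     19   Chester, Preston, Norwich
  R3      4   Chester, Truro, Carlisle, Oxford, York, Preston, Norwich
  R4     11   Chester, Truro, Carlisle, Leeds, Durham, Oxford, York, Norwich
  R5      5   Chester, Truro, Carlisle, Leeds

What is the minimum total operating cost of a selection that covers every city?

R1, R5 cover every city at operating cost 16 + 5 = 21.
Any cover uses at least 2 routes; among all covering selections none totals below 21.
Greedy by coverage-per-operating cost would pick R3, R5, R1 for 25 — worse than the optimum 21.

21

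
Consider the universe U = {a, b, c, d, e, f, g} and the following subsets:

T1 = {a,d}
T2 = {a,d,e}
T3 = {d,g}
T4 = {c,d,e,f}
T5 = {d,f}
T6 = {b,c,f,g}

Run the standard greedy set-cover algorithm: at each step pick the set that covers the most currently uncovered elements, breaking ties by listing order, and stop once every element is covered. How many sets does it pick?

3

Pick 1: T4 covers 4 new elements (c, d, e, f).
Pick 2: T6 covers 2 new elements (b, g).
Pick 3: T1 covers 1 new elements (a).
Greedy uses 3 sets. (The true minimum is 2.)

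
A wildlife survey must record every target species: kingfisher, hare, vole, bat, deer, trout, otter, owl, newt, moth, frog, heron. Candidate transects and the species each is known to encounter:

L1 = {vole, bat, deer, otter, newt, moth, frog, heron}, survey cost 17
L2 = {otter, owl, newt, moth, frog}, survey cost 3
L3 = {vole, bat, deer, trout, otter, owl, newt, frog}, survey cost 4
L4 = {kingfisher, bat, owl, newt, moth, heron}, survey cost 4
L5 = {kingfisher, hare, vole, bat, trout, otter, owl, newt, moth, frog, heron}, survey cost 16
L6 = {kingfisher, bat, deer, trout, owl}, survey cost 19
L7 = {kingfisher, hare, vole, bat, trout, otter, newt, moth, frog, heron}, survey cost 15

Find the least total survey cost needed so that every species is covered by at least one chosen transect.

L3, L7 cover every species at survey cost 4 + 15 = 19.
Any cover uses at least 2 transects; among all covering selections none totals below 19.
Greedy by coverage-per-survey cost would pick L3, L4, L7 for 23 — worse than the optimum 19.

19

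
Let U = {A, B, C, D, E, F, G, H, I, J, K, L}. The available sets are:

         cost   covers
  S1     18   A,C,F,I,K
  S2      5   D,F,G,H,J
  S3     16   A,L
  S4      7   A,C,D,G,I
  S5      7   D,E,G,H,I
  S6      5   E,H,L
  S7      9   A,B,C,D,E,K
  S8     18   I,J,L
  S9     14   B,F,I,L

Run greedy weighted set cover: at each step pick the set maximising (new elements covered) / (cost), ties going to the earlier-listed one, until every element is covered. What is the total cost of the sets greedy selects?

26

Pick 1: S2 adds 5 new (D, F, G, H, J) at cost 5 (ratio 5/5).
Pick 2: S7 adds 5 new (A, B, C, E, K) at cost 9 (ratio 5/9).
Pick 3: S6 adds 1 new (L) at cost 5 (ratio 1/5).
Pick 4: S4 adds 1 new (I) at cost 7 (ratio 1/7).
Greedy total cost: 5 + 9 + 5 + 7 = 26.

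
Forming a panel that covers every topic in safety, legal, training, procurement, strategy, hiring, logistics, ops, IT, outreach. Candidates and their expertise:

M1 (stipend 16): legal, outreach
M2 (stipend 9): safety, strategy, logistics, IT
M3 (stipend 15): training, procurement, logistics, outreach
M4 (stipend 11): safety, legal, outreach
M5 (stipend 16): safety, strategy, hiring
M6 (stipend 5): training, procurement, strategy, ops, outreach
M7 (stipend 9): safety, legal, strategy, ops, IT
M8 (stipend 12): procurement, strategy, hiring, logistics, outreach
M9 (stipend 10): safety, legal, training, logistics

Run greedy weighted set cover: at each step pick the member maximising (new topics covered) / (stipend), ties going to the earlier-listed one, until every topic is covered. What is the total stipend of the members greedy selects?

35

Pick 1: M6 adds 5 new (training, procurement, strategy, ops, outreach) at stipend 5 (ratio 5/5).
Pick 2: M2 adds 3 new (safety, logistics, IT) at stipend 9 (ratio 3/9).
Pick 3: M7 adds 1 new (legal) at stipend 9 (ratio 1/9).
Pick 4: M8 adds 1 new (hiring) at stipend 12 (ratio 1/12).
Greedy total stipend: 5 + 9 + 9 + 12 = 35. (The true optimum is 26, so greedy overshoots here.)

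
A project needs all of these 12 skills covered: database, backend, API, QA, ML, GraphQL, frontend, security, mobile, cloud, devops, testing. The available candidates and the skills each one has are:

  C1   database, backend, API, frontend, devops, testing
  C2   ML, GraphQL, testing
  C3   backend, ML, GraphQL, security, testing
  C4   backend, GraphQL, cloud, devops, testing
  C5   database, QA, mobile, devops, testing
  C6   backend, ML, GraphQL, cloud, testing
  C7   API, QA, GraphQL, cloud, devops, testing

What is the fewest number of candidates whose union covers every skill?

4

C1, C3, C4, C5 together cover {database, backend, API, QA, ML, GraphQL, frontend, security, mobile, cloud, devops, testing} — every skill.
No 3 of the 7 candidates cover everything (all 35 triples fall short), so 4 is minimum.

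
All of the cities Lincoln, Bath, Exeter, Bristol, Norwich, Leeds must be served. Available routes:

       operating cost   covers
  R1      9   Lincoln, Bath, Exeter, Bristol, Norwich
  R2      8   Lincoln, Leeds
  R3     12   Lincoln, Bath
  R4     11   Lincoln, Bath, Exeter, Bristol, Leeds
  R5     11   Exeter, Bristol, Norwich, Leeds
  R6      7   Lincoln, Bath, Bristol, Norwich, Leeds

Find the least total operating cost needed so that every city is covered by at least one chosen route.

R1, R6 cover every city at operating cost 9 + 7 = 16.
Any cover uses at least 2 routes; among all covering selections none totals below 16.

16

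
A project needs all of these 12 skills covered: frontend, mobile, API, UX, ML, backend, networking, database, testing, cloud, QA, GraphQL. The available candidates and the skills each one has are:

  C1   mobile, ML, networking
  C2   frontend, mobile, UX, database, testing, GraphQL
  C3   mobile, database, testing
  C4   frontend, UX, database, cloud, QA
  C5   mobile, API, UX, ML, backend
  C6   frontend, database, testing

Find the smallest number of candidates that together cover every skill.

4

C1, C2, C4, C5 together cover {frontend, mobile, API, UX, ML, backend, networking, database, testing, cloud, QA, GraphQL} — every skill.
No 3 of the 6 candidates cover everything (all 20 triples fall short), so 4 is minimum.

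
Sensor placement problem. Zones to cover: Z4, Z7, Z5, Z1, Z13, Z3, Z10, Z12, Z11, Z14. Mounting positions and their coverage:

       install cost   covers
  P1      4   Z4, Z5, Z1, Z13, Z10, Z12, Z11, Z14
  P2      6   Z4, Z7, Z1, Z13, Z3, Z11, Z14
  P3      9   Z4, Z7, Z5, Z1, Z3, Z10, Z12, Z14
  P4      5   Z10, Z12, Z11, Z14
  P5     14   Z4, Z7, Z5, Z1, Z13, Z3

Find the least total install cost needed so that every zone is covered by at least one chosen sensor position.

10

P1, P2 cover every zone at install cost 4 + 6 = 10.
Any cover uses at least 2 sensor positions; among all covering selections none totals below 10.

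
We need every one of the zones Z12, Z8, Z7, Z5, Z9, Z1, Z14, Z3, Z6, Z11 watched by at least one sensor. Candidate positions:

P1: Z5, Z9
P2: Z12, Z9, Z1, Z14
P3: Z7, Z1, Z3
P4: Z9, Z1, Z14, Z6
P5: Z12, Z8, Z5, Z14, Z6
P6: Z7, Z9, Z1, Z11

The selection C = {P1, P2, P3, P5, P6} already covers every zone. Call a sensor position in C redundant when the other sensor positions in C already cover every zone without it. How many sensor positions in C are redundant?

Drop P1: the rest still cover every zone — redundant.
Drop P2: the rest still cover every zone — redundant.
Drop P3: Z3 uncovered — not redundant.
Drop P5: Z8, Z6 uncovered — not redundant.
Drop P6: Z11 uncovered — not redundant.
2 redundant: P1, P2.

2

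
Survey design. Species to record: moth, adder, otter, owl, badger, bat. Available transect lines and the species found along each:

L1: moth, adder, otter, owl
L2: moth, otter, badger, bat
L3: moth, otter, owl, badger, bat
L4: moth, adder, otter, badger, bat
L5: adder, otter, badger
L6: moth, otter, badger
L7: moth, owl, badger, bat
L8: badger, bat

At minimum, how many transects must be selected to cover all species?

2

L1, L2 together cover {moth, adder, otter, owl, badger, bat} — every species.
No single transect contains all 6 species, so 2 is optimal.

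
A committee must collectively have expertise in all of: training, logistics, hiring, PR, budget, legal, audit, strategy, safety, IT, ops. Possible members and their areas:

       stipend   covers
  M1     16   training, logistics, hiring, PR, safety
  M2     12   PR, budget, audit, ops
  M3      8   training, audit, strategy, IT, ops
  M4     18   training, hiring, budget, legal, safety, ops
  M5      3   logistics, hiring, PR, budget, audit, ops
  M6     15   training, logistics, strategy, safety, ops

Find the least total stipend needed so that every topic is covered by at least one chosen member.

M3, M4, M5 cover every topic at stipend 8 + 18 + 3 = 29.
Any cover uses at least 3 members; among all covering selections none totals below 29.

29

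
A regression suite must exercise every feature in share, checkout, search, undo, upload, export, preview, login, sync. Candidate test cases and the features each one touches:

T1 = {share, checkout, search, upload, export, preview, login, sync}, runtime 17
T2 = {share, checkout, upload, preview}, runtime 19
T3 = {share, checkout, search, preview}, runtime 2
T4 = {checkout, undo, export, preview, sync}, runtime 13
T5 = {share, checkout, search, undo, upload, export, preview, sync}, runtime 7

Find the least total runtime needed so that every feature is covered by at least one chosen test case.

T1, T5 cover every feature at runtime 17 + 7 = 24.
Any cover uses at least 2 test cases; among all covering selections none totals below 24.

24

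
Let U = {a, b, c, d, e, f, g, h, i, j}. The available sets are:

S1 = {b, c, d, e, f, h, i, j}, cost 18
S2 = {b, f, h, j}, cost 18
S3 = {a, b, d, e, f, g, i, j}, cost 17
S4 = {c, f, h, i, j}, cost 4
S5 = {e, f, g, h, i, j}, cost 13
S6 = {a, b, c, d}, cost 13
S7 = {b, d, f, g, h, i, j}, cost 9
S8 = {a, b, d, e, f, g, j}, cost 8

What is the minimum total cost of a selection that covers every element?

12

S4, S8 cover every element at cost 4 + 8 = 12.
Any cover uses at least 2 sets; among all covering selections none totals below 12.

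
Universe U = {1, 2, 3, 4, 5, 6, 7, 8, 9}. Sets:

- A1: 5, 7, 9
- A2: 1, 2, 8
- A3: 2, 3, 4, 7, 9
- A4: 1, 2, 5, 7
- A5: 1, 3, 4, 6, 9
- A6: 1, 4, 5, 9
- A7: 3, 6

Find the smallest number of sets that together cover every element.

A1, A2, A5 together cover {1, 2, 3, 4, 5, 6, 7, 8, 9} — every element.
No 2 of the 7 sets cover everything (all 21 pairs fall short), so 3 is minimum.

3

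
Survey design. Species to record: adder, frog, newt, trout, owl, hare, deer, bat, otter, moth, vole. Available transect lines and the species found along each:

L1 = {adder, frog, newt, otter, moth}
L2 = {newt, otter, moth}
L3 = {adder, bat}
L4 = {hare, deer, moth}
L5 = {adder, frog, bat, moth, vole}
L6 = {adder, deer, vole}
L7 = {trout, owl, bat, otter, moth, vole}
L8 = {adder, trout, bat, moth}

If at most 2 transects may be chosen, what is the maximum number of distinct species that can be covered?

9

Choosing L1, L7 covers {adder, frog, newt, trout, owl, bat, otter, moth, vole} — 9 species.
No choice of 2 transects does better; here hare, deer are left uncovered.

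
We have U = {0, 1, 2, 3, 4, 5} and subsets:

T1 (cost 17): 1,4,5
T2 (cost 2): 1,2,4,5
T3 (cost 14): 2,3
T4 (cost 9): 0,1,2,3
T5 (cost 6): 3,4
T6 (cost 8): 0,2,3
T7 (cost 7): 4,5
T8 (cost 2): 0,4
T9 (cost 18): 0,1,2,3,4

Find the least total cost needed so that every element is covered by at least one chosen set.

T2, T6 cover every element at cost 2 + 8 = 10.
Any cover uses at least 2 sets; among all covering selections none totals below 10.

10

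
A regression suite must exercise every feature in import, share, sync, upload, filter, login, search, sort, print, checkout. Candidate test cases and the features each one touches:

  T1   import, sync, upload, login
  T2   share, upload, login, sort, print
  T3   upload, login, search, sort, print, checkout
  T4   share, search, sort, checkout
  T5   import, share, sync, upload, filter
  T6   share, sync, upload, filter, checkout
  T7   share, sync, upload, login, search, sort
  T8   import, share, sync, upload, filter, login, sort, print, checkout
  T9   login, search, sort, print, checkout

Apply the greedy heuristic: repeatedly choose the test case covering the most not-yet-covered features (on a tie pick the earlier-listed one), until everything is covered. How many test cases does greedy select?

Pick 1: T8 covers 9 new features (import, share, sync, upload, filter, login, sort, print, checkout).
Pick 2: T3 covers 1 new features (search).
Greedy uses 2 test cases.

2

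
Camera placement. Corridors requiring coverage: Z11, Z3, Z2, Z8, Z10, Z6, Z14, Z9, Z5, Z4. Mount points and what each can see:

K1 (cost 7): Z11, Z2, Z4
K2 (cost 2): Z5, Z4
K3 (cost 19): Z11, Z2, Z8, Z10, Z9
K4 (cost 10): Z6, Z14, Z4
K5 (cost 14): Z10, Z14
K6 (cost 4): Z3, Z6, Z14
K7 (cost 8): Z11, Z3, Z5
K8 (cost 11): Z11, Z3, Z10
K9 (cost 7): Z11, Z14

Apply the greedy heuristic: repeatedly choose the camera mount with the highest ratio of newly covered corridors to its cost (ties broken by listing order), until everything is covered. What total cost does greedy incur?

32

Pick 1: K2 adds 2 new (Z5, Z4) at cost 2 (ratio 2/2).
Pick 2: K6 adds 3 new (Z3, Z6, Z14) at cost 4 (ratio 3/4).
Pick 3: K1 adds 2 new (Z11, Z2) at cost 7 (ratio 2/7).
Pick 4: K3 adds 3 new (Z8, Z10, Z9) at cost 19 (ratio 3/19).
Greedy total cost: 2 + 4 + 7 + 19 = 32. (The true optimum is 25, so greedy overshoots here.)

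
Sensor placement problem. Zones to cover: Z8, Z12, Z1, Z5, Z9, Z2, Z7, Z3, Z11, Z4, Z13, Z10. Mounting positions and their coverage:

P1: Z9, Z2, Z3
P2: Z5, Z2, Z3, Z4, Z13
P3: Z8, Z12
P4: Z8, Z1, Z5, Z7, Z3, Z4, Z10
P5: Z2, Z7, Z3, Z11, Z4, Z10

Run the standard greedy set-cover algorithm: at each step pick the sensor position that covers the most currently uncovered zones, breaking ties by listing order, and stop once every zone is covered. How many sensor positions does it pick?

Pick 1: P4 covers 7 new zones (Z8, Z1, Z5, Z7, Z3, Z4, Z10).
Pick 2: P1 covers 2 new zones (Z9, Z2).
Pick 3: P2 covers 1 new zones (Z13).
Pick 4: P3 covers 1 new zones (Z12).
Pick 5: P5 covers 1 new zones (Z11).
Greedy uses 5 sensor positions.

5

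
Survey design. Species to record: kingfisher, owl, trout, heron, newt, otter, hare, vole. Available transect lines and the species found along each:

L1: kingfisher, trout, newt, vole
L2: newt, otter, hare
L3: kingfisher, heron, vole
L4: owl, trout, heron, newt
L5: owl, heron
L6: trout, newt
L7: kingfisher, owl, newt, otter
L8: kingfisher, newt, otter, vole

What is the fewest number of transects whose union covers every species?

L1, L2, L4 together cover {kingfisher, owl, trout, heron, newt, otter, hare, vole} — every species.
No 2 of the 8 transects cover everything (all 28 pairs fall short), so 3 is minimum.

3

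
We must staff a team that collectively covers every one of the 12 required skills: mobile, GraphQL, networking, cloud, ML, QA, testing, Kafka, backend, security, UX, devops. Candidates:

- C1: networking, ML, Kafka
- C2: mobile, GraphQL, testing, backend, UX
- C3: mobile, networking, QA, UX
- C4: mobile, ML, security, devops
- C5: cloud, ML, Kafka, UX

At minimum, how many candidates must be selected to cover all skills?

4

C2, C3, C4, C5 together cover {mobile, GraphQL, networking, cloud, ML, QA, testing, Kafka, backend, security, UX, devops} — every skill.
No 3 of the 5 candidates cover everything (all 10 triples fall short), so 4 is minimum.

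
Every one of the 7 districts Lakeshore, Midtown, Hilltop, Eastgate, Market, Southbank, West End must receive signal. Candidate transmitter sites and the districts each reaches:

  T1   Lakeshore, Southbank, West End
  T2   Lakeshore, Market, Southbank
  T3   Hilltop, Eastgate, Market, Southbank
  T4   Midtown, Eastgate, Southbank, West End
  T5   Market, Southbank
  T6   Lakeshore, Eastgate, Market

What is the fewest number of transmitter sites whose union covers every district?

3

T1, T3, T4 together cover {Lakeshore, Midtown, Hilltop, Eastgate, Market, Southbank, West End} — every district.
No 2 of the 6 transmitter sites cover everything (all 15 pairs fall short), so 3 is minimum.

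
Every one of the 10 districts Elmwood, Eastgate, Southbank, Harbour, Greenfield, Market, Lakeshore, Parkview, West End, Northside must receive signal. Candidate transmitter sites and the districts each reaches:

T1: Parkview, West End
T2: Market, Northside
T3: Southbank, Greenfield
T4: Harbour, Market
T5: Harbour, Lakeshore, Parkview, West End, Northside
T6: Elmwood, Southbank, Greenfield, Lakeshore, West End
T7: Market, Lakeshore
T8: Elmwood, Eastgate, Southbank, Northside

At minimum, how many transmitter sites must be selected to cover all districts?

T1, T4, T6, T8 together cover {Elmwood, Eastgate, Southbank, Harbour, Greenfield, Market, Lakeshore, Parkview, West End, Northside} — every district.
No 3 of the 8 transmitter sites cover everything (all 56 triples fall short), so 4 is minimum.

4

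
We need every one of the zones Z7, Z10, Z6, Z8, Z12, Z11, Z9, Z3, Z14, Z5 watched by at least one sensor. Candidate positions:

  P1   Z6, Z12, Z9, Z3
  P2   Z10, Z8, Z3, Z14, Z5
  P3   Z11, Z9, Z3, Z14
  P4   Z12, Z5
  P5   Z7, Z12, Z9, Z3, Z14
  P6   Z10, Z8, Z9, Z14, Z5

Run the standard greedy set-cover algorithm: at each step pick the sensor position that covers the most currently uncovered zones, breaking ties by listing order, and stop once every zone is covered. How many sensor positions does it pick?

Pick 1: P2 covers 5 new zones (Z10, Z8, Z3, Z14, Z5).
Pick 2: P1 covers 3 new zones (Z6, Z12, Z9).
Pick 3: P3 covers 1 new zones (Z11).
Pick 4: P5 covers 1 new zones (Z7).
Greedy uses 4 sensor positions.

4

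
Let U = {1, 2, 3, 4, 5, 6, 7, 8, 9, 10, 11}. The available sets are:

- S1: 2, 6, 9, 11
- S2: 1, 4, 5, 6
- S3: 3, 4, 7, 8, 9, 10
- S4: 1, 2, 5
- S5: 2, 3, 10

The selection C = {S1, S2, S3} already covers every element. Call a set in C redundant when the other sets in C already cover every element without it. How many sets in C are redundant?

Drop S1: 2, 11 uncovered — not redundant.
Drop S2: 1, 5 uncovered — not redundant.
Drop S3: 3, 7, 8, 10 uncovered — not redundant.
None of the sets in C is redundant.

0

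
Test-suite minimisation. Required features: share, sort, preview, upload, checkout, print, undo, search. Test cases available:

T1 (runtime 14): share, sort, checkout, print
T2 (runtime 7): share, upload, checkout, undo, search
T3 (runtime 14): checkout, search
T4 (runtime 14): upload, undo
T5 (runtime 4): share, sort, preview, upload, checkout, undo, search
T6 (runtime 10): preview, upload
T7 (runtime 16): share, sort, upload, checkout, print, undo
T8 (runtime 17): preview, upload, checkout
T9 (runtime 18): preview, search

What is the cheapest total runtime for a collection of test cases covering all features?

18

T1, T5 cover every feature at runtime 14 + 4 = 18.
Any cover uses at least 2 test cases; among all covering selections none totals below 18.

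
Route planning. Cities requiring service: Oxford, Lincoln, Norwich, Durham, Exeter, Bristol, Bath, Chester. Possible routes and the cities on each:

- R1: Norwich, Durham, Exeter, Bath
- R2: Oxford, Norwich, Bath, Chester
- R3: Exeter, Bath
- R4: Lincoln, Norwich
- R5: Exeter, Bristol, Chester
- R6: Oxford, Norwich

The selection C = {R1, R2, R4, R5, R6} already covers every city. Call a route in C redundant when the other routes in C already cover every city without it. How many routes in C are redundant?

Drop R1: Durham uncovered — not redundant.
Drop R2: the rest still cover every city — redundant.
Drop R4: Lincoln uncovered — not redundant.
Drop R5: Bristol uncovered — not redundant.
Drop R6: the rest still cover every city — redundant.
2 redundant: R2, R6.

2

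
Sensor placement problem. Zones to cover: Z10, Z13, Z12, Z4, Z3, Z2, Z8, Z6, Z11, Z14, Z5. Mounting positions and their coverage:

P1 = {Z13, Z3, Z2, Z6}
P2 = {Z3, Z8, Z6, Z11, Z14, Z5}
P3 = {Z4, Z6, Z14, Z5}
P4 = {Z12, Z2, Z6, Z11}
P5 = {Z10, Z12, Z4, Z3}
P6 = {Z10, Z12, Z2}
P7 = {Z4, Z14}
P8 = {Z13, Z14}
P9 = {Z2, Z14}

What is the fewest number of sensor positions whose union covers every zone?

P1, P2, P5 together cover {Z10, Z13, Z12, Z4, Z3, Z2, Z8, Z6, Z11, Z14, Z5} — every zone.
No 2 of the 9 sensor positions cover everything (all 36 pairs fall short), so 3 is minimum.

3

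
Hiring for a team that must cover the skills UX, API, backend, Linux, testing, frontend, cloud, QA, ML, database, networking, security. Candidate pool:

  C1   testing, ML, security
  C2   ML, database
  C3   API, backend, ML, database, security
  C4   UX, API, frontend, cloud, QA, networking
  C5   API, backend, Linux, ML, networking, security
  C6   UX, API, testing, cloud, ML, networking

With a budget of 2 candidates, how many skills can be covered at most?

Choosing C3, C4 covers {UX, API, backend, frontend, cloud, QA, ML, database, networking, security} — 10 skills.
No choice of 2 candidates does better; here Linux, testing are left uncovered.

10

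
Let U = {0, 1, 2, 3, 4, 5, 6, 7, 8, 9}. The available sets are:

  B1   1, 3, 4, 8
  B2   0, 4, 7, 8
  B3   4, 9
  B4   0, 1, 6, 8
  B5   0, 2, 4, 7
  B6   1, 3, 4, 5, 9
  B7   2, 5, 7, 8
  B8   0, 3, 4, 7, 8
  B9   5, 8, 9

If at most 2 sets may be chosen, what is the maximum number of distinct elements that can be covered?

Choosing B2, B6 covers {0, 1, 3, 4, 5, 7, 8, 9} — 8 elements.
No choice of 2 sets does better; here 2, 6 are left uncovered.

8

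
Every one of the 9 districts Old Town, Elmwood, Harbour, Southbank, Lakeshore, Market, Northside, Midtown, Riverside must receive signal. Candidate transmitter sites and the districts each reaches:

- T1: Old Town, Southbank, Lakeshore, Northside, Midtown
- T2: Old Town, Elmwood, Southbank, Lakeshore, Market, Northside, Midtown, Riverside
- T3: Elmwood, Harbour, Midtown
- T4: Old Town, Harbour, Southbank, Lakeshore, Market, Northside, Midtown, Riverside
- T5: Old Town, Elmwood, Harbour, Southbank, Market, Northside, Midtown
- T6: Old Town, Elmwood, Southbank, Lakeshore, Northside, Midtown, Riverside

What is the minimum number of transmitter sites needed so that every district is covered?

2

T2, T3 together cover {Old Town, Elmwood, Harbour, Southbank, Lakeshore, Market, Northside, Midtown, Riverside} — every district.
No single transmitter site contains all 9 districts, so 2 is optimal.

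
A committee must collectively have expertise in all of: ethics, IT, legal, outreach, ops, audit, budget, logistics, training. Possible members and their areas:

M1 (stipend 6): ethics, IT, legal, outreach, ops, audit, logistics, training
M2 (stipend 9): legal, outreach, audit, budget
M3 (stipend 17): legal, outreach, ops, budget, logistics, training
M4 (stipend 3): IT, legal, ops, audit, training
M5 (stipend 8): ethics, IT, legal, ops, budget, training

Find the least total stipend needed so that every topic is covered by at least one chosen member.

M1, M5 cover every topic at stipend 6 + 8 = 14.
Any cover uses at least 2 members; among all covering selections none totals below 14.
Greedy by coverage-per-stipend would pick M4, M1, M5 for 17 — worse than the optimum 14.

14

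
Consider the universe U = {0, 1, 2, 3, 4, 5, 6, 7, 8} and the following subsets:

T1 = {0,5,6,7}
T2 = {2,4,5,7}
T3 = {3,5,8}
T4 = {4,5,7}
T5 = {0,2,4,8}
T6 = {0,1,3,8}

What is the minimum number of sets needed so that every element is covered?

T1, T2, T6 together cover {0, 1, 2, 3, 4, 5, 6, 7, 8} — every element.
No 2 of the 6 sets cover everything (all 15 pairs fall short), so 3 is minimum.

3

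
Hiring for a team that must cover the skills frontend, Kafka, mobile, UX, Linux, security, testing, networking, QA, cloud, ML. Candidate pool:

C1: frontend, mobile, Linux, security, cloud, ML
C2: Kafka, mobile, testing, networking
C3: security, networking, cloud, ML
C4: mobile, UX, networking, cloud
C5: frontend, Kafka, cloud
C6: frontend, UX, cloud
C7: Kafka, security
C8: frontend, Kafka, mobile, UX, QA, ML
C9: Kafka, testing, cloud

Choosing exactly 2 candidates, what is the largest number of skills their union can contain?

9

Choosing C1, C2 covers {frontend, Kafka, mobile, Linux, security, testing, networking, cloud, ML} — 9 skills.
No choice of 2 candidates does better; here UX, QA are left uncovered.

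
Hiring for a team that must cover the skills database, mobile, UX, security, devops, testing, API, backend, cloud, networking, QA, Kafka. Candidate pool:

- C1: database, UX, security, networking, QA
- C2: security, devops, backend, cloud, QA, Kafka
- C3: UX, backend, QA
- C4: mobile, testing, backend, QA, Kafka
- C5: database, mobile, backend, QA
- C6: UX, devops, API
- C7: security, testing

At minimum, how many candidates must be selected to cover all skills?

C1, C2, C4, C6 together cover {database, mobile, UX, security, devops, testing, API, backend, cloud, networking, QA, Kafka} — every skill.
No 3 of the 7 candidates cover everything (all 35 triples fall short), so 4 is minimum.

4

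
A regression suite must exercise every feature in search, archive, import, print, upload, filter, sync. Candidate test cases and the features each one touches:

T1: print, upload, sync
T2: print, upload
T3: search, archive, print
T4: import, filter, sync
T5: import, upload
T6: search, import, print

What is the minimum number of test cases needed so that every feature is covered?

3

T1, T3, T4 together cover {search, archive, import, print, upload, filter, sync} — every feature.
No 2 of the 6 test cases cover everything (all 15 pairs fall short), so 3 is minimum.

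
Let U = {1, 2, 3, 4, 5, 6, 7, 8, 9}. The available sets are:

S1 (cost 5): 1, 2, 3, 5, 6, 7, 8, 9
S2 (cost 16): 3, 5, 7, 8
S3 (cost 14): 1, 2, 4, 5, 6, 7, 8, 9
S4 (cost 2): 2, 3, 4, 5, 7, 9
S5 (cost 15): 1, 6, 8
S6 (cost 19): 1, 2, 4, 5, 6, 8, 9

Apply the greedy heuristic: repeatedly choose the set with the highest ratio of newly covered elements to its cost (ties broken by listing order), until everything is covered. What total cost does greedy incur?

Pick 1: S4 adds 6 new (2, 3, 4, 5, 7, 9) at cost 2 (ratio 6/2).
Pick 2: S1 adds 3 new (1, 6, 8) at cost 5 (ratio 3/5).
Greedy total cost: 2 + 5 = 7.

7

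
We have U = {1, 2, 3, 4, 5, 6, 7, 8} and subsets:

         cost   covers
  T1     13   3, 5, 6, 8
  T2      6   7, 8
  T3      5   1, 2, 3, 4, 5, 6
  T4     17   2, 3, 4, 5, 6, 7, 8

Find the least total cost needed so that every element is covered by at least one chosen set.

11

T2, T3 cover every element at cost 6 + 5 = 11.
Any cover uses at least 2 sets; among all covering selections none totals below 11.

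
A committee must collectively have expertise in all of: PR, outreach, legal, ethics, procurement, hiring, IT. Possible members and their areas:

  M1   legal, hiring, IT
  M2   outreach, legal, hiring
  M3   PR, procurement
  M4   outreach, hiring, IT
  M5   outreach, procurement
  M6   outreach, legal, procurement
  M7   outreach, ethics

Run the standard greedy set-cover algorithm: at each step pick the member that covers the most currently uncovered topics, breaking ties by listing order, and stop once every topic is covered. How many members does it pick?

Pick 1: M1 covers 3 new topics (legal, hiring, IT).
Pick 2: M3 covers 2 new topics (PR, procurement).
Pick 3: M7 covers 2 new topics (outreach, ethics).
Greedy uses 3 members.

3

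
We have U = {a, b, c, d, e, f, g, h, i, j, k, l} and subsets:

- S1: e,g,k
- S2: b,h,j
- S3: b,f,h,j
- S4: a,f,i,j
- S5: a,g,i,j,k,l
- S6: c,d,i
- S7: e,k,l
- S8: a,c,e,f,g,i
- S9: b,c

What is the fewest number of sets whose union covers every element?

S1, S3, S5, S6 together cover {a, b, c, d, e, f, g, h, i, j, k, l} — every element.
No 3 of the 9 sets cover everything (all 84 triples fall short), so 4 is minimum.

4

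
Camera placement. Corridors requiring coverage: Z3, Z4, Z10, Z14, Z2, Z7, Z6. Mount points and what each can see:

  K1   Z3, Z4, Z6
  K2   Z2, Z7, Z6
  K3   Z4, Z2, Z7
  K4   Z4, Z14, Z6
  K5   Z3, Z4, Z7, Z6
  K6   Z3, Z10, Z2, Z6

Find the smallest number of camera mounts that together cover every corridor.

3

K2, K4, K6 together cover {Z3, Z4, Z10, Z14, Z2, Z7, Z6} — every corridor.
No 2 of the 6 camera mounts cover everything (all 15 pairs fall short), so 3 is minimum.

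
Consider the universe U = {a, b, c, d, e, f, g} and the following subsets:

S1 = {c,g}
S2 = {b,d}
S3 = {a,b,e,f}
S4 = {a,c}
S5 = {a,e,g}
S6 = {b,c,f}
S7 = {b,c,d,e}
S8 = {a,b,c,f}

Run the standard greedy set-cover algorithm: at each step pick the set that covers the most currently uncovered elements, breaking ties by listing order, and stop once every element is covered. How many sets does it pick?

Pick 1: S3 covers 4 new elements (a, b, e, f).
Pick 2: S1 covers 2 new elements (c, g).
Pick 3: S2 covers 1 new elements (d).
Greedy uses 3 sets.

3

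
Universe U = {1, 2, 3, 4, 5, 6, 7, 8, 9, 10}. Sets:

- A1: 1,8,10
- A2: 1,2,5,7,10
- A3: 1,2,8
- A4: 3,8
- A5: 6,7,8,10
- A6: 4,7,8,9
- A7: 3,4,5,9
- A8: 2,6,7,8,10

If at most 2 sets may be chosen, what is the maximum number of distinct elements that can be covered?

Choosing A7, A8 covers {2, 3, 4, 5, 6, 7, 8, 9, 10} — 9 elements.
No choice of 2 sets does better; here 1 is left uncovered.

9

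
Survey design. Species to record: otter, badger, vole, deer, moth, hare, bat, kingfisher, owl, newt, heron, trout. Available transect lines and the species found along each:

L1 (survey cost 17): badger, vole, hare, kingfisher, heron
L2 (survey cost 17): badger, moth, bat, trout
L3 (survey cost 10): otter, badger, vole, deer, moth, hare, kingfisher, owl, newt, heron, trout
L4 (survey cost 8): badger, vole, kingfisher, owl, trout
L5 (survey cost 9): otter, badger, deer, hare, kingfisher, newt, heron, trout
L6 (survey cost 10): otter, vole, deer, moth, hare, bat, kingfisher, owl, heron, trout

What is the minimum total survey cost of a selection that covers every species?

19

L5, L6 cover every species at survey cost 9 + 10 = 19.
Any cover uses at least 2 transects; among all covering selections none totals below 19.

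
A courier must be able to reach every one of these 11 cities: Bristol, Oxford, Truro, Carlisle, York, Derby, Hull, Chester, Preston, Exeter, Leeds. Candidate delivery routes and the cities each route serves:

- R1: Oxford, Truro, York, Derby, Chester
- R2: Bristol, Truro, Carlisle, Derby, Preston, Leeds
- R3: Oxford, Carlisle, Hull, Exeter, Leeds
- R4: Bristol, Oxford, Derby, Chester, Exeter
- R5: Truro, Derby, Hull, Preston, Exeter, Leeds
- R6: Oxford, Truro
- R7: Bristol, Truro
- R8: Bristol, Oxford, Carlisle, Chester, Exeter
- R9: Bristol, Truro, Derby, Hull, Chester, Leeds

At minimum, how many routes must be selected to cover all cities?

3

R1, R2, R3 together cover {Bristol, Oxford, Truro, Carlisle, York, Derby, Hull, Chester, Preston, Exeter, Leeds} — every city.
No 2 of the 9 routes cover everything (all 36 pairs fall short), so 3 is minimum.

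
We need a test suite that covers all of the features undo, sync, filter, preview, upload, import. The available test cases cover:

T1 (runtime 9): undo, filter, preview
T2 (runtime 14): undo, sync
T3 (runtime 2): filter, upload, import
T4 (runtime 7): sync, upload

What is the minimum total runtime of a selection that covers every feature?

T1, T3, T4 cover every feature at runtime 9 + 2 + 7 = 18.
Any cover uses at least 3 test cases; among all covering selections none totals below 18.

18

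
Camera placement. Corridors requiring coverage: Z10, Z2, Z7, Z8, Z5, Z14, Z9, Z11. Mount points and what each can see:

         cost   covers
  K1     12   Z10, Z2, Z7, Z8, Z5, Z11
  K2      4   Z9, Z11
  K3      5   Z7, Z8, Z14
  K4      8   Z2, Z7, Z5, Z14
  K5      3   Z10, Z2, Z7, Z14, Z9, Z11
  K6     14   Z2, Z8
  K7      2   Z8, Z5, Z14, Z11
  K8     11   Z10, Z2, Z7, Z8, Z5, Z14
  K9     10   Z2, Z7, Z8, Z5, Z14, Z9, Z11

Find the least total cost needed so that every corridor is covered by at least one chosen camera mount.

5

K5, K7 cover every corridor at cost 3 + 2 = 5.
Any cover uses at least 2 camera mounts; among all covering selections none totals below 5.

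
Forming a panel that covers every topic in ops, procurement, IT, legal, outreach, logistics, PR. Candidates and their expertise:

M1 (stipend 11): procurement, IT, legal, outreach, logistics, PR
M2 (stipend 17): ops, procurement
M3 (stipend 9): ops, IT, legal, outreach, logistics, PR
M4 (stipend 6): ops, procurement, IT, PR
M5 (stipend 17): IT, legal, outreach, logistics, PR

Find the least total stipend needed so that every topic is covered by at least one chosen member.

15

M3, M4 cover every topic at stipend 9 + 6 = 15.
Any cover uses at least 2 members; among all covering selections none totals below 15.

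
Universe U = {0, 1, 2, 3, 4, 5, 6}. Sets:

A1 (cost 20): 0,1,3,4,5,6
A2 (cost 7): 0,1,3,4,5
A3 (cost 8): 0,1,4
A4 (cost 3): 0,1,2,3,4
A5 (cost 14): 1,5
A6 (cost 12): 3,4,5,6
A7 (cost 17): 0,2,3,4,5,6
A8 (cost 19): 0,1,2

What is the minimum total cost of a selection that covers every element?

15

A4, A6 cover every element at cost 3 + 12 = 15.
Any cover uses at least 2 sets; among all covering selections none totals below 15.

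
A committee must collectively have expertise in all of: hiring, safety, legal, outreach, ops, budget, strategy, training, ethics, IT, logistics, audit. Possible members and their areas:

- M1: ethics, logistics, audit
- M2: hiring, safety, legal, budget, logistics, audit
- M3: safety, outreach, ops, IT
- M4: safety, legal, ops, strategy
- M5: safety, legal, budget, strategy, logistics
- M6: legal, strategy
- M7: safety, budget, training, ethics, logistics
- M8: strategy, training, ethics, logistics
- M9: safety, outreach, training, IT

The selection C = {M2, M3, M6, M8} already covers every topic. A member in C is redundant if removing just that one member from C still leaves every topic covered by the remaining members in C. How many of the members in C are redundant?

Drop M2: hiring, budget, audit uncovered — not redundant.
Drop M3: outreach, ops, IT uncovered — not redundant.
Drop M6: the rest still cover every topic — redundant.
Drop M8: training, ethics uncovered — not redundant.
1 redundant: M6.

1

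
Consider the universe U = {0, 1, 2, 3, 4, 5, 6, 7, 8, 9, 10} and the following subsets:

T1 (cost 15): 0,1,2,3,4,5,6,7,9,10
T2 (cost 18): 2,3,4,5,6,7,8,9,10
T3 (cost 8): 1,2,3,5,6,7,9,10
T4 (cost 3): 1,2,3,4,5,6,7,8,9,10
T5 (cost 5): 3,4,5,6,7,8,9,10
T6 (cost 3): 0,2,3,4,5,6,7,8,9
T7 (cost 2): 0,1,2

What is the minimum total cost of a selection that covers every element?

T4, T7 cover every element at cost 3 + 2 = 5.
Any cover uses at least 2 sets; among all covering selections none totals below 5.

5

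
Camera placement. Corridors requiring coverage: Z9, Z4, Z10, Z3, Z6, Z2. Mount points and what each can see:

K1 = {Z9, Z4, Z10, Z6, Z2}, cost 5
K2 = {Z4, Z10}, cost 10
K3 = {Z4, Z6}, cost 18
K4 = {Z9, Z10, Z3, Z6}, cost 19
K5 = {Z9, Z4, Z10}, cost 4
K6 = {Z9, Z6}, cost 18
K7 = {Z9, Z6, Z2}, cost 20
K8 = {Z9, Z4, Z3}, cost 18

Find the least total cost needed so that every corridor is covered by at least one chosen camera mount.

23

K1, K8 cover every corridor at cost 5 + 18 = 23.
Any cover uses at least 2 camera mounts; among all covering selections none totals below 23.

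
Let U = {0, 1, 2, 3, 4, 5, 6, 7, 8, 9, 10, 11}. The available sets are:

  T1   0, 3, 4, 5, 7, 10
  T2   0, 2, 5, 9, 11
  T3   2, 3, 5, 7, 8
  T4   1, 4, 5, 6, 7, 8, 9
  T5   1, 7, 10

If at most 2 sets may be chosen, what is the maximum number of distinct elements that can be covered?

Choosing T1, T4 covers {0, 1, 3, 4, 5, 6, 7, 8, 9, 10} — 10 elements.
No choice of 2 sets does better; here 2, 11 are left uncovered.

10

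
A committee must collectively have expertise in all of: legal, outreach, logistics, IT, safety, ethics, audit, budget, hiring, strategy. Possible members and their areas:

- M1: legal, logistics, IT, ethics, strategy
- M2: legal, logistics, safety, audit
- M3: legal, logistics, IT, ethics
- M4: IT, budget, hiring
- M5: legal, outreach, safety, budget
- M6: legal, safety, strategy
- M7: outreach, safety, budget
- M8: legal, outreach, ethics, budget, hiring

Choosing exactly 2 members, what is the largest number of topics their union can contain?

Choosing M1, M5 covers {legal, outreach, logistics, IT, safety, ethics, budget, strategy} — 8 topics.
No choice of 2 members does better; here audit, hiring are left uncovered.

8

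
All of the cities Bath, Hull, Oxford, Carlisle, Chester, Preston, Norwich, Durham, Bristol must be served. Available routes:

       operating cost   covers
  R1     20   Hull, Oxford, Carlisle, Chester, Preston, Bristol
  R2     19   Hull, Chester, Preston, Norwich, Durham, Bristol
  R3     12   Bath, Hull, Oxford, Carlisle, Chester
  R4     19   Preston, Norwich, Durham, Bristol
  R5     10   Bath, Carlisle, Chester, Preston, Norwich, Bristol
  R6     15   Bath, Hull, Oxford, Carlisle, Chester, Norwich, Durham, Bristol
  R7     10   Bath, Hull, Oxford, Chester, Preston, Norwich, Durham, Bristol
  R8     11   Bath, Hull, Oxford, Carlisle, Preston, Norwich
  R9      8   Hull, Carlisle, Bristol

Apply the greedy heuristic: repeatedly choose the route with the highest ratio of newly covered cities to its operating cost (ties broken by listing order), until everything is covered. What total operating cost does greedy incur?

18

Pick 1: R7 adds 8 new (Bath, Hull, Oxford, Chester, Preston, Norwich, Durham, Bristol) at operating cost 10 (ratio 8/10).
Pick 2: R9 adds 1 new (Carlisle) at operating cost 8 (ratio 1/8).
Greedy total operating cost: 10 + 8 = 18.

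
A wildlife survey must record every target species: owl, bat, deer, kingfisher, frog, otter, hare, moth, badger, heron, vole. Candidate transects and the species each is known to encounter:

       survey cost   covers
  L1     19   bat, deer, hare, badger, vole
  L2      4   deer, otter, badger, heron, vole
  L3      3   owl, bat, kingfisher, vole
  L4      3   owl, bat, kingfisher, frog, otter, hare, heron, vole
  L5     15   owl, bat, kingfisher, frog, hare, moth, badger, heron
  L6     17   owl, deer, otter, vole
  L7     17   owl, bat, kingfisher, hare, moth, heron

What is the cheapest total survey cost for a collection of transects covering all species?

L2, L5 cover every species at survey cost 4 + 15 = 19.
Any cover uses at least 2 transects; among all covering selections none totals below 19.
Greedy by coverage-per-survey cost would pick L4, L2, L5 for 22 — worse than the optimum 19.

19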